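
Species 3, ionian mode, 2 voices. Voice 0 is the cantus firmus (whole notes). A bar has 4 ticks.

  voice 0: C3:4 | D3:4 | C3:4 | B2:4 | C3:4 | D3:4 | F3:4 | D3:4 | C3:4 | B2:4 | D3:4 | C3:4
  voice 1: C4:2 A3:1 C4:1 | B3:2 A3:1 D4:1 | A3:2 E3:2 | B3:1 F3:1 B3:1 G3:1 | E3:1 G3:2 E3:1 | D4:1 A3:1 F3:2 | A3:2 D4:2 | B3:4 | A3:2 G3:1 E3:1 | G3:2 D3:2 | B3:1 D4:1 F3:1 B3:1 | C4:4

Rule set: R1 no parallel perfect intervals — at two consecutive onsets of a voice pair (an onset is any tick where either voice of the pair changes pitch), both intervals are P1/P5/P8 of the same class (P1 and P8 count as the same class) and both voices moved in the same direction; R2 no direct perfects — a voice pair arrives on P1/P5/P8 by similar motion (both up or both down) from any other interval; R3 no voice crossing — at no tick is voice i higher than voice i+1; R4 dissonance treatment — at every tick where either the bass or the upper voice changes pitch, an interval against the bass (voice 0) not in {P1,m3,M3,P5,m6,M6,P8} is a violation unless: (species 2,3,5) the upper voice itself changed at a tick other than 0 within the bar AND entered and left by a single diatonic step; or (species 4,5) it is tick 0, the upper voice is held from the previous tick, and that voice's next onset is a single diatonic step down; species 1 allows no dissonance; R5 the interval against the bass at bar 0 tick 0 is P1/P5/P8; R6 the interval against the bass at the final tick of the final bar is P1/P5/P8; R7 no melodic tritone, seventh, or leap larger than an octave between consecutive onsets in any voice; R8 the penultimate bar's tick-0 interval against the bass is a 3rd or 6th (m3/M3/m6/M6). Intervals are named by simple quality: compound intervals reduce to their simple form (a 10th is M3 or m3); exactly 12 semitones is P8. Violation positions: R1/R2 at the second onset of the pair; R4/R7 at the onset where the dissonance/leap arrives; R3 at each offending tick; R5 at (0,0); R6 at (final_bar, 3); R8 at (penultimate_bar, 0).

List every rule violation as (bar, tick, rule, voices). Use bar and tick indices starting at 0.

(3, 1, R4, (0, 1))
(3, 1, R7, (1,))
(3, 2, R7, (1,))
(5, 0, R2, (0, 1))
(5, 0, R7, (1,))
(10, 3, R7, (1,))

bar 0: v0=C3 v1=C4 downbeat P8
bar 1: v0=D3 v1=B3 downbeat M6
bar 2: v0=C3 v1=A3 downbeat M6
bar 3: v0=B2 v1=B3 downbeat P8
bar 4: v0=C3 v1=E3 downbeat M3
bar 5: v0=D3 v1=D4 downbeat P8
bar 6: v0=F3 v1=A3 downbeat M3
bar 7: v0=D3 v1=B3 downbeat M6
bar 8: v0=C3 v1=A3 downbeat M6
bar 9: v0=B2 v1=G3 downbeat m6
bar 10: v0=D3 v1=B3 downbeat M6
bar 11: v0=C3 v1=C4 downbeat P8
  -> R4 @ bar 3 tick 1 v(0, 1): B2/F3 TT untreated
  -> R7 @ bar 3 tick 1 v(1,): B3->F3 leap 6st
  -> R7 @ bar 3 tick 2 v(1,): F3->B3 leap 6st
  -> R2 @ bar 5 tick 0 v(0, 1): C3/E3 M3 -> D3/D4 P8 similar
  -> R7 @ bar 5 tick 0 v(1,): E3->D4 leap 10st
  -> R7 @ bar 10 tick 3 v(1,): F3->B3 leap 6st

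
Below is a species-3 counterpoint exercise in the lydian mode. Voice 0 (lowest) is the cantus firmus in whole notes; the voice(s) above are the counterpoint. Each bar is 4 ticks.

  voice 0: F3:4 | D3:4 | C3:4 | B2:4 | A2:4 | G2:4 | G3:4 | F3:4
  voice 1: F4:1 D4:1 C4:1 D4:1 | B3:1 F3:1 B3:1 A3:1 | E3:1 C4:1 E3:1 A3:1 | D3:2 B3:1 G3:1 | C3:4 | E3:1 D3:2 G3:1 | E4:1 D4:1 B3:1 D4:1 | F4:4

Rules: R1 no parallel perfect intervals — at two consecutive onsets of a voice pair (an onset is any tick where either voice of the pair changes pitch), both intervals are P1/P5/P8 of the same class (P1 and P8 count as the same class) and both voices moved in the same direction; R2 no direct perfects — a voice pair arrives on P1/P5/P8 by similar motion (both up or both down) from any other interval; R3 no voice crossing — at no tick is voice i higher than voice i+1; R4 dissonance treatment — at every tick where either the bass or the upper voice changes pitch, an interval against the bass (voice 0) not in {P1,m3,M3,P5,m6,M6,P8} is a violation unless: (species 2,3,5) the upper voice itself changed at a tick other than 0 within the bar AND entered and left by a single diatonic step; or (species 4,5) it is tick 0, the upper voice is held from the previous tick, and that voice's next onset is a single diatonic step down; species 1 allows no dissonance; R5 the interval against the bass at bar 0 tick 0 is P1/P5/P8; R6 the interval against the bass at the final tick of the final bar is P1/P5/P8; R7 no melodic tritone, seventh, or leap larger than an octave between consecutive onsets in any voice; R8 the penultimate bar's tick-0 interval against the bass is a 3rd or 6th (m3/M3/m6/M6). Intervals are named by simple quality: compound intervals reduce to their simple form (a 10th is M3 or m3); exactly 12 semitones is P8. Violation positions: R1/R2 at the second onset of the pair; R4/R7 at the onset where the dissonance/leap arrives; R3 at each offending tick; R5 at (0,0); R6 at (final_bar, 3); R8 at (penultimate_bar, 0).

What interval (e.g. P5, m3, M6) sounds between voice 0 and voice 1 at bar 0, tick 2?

voice 0=F3 voice 1=C4 -> P5

P5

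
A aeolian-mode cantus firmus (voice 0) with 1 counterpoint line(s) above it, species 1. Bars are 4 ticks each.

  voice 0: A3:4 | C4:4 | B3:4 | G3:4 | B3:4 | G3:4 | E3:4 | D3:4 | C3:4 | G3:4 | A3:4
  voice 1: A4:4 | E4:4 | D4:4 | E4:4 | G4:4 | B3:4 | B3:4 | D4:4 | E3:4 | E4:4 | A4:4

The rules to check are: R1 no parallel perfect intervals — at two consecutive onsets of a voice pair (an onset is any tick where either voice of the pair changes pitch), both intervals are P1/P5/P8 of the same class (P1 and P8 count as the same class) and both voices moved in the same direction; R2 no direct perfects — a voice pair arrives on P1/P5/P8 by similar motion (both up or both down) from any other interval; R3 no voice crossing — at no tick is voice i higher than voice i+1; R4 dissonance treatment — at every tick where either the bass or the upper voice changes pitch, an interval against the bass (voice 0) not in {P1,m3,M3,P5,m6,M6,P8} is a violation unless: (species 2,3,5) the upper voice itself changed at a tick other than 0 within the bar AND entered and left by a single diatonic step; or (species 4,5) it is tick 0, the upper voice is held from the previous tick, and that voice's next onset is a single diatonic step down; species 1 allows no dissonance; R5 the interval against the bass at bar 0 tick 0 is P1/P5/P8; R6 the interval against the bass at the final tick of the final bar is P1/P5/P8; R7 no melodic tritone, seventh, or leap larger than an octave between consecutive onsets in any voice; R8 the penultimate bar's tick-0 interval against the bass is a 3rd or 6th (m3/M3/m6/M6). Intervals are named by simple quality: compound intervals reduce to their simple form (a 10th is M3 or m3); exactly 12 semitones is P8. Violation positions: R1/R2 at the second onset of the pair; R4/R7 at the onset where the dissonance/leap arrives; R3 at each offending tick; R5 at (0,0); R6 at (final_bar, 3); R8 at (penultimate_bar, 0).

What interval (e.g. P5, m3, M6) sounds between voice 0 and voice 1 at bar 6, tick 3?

voice 0=E3 voice 1=B3 -> P5

P5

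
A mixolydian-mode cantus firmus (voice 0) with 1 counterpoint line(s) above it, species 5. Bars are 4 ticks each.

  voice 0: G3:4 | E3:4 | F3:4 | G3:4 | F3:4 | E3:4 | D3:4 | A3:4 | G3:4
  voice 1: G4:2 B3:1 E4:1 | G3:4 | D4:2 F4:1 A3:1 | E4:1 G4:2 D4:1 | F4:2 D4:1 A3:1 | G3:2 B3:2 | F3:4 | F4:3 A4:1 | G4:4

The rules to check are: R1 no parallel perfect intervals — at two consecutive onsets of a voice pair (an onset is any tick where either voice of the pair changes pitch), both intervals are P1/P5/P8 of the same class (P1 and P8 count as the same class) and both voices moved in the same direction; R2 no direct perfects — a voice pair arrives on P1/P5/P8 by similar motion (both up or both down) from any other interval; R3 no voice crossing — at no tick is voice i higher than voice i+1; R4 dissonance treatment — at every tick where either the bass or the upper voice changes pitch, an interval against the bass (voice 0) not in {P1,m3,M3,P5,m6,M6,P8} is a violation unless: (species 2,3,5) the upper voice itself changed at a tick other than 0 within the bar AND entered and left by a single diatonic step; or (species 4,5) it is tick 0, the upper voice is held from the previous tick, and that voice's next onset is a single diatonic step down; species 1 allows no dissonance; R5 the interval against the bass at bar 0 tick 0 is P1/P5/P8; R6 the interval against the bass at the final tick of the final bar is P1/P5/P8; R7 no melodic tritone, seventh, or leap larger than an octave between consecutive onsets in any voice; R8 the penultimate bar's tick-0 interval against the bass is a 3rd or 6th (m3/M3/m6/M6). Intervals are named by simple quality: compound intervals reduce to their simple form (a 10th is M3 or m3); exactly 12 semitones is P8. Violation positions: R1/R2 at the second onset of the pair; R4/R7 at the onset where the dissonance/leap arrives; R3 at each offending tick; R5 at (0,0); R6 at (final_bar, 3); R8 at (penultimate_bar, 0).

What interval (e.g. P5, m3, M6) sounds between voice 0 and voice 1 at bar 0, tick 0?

voice 0=G3 voice 1=G4 -> P8

P8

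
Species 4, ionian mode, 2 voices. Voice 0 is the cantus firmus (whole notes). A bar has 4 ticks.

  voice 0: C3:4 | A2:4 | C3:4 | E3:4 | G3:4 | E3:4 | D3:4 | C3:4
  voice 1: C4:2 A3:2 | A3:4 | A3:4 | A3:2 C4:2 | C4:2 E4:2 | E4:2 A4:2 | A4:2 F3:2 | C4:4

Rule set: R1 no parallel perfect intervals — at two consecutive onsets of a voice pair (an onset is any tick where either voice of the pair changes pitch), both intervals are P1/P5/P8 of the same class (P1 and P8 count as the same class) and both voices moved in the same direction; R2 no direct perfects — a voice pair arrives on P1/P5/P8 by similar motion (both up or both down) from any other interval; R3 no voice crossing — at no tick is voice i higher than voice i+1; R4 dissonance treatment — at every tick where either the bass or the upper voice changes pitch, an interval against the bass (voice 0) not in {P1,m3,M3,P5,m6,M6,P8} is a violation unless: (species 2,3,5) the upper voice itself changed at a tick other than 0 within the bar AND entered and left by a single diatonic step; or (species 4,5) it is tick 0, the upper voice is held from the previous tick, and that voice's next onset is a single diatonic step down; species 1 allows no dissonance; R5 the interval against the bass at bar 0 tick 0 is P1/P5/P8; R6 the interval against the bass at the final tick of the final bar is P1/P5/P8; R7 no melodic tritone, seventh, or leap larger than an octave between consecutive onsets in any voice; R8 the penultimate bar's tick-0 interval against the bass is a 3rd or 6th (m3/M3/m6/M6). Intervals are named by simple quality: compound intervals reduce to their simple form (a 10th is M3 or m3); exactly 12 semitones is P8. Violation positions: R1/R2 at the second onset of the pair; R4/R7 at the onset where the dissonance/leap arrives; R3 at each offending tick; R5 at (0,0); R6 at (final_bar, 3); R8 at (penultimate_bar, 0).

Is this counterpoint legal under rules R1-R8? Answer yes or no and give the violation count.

bar 0: v0=C3 v1=C4 (P8)
bar 1: v0=A2 v1=A3 (P8)
bar 2: v0=C3 v1=A3 (M6)
bar 3: v0=E3 v1=A3 (P4)
bar 4: v0=G3 v1=C4 (P4)
bar 5: v0=E3 v1=E4 (P8)
bar 6: v0=D3 v1=A4 (P5)
bar 7: v0=C3 v1=C4 (P8)
  R4 @ bar3.0: E3/A3 P4 untreated
  R4 @ bar4.0: G3/C4 P4 untreated
  R4 @ bar5.2: E3/A4 P4 untreated
  R8 @ bar6.0: penult P5 not 3rd/6th
  R7 @ bar6.2: A4->F3 leap 16st

No (5 violations)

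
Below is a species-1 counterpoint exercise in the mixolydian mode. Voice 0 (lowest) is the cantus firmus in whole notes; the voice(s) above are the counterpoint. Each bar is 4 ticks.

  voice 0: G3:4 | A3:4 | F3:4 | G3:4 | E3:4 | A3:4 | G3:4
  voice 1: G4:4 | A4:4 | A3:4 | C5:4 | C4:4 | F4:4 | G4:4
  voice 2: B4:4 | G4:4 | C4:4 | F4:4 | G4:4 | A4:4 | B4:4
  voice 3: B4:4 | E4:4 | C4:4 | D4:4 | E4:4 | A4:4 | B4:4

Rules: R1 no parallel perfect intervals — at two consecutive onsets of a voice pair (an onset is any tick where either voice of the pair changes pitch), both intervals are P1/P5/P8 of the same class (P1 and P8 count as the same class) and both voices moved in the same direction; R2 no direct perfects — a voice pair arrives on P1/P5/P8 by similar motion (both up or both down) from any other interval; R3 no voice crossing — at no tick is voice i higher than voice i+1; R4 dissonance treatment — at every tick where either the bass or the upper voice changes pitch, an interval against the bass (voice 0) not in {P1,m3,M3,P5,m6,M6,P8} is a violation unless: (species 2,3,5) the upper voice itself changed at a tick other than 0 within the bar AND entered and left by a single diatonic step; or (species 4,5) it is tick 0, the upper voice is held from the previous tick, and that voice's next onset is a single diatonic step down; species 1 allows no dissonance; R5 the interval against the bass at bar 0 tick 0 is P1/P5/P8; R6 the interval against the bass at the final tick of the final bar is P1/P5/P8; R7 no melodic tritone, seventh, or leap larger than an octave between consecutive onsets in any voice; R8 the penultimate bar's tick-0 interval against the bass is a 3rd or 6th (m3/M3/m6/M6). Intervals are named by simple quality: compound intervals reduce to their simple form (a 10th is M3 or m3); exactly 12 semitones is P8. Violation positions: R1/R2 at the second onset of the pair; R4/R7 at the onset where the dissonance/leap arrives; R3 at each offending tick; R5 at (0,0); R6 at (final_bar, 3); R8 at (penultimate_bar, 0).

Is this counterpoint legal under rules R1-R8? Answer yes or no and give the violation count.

bar 0: v0=G3 v1=G4 v2=B4 v3=B4 (M3)
bar 1: v0=A3 v1=A4 v2=G4 v3=E4 (P5)
bar 2: v0=F3 v1=A3 v2=C4 v3=C4 (P5)
bar 3: v0=G3 v1=C5 v2=F4 v3=D4 (P5)
bar 4: v0=E3 v1=C4 v2=G4 v3=E4 (P8)
bar 5: v0=A3 v1=F4 v2=A4 v3=A4 (P8)
bar 6: v0=G3 v1=G4 v2=B4 v3=B4 (M3)
  R5 @ bar0.0: opens on M3
  R5 @ bar0.0: opens on M3
  R1 @ bar1.0: G3/G4 P8 -> A3/A4 P8 similar
  R3 @ bar1.0: A4 above G4
  R3 @ bar1.0: G4 above E4
  R4 @ bar1.0: A3/G4 m7 untreated
  R3 @ bar1.1: A4 above G4
  R3 @ bar1.1: G4 above E4
  R3 @ bar1.2: A4 above G4
  R3 @ bar1.2: G4 above E4
  R3 @ bar1.3: A4 above G4
  R3 @ bar1.3: G4 above E4
  R1 @ bar2.0: A3/E4 P5 -> F3/C4 P5 similar
  R2 @ bar2.0: A3/G4 m7 -> F3/C4 P5 similar
  R2 @ bar2.0: G4/E4 m3 -> C4/C4 P1 similar
  R1 @ bar3.0: F3/C4 P5 -> G3/D4 P5 similar
  R2 @ bar3.0: A3/C4 m3 -> C5/F4 P5 similar
  R3 @ bar3.0: C5 above F4
  R3 @ bar3.0: F4 above D4
  R4 @ bar3.0: G3/C5 P4 untreated
  R4 @ bar3.0: G3/F4 m7 untreated
  R7 @ bar3.0: A3->C5 leap 15st
  R3 @ bar3.1: C5 above F4
  R3 @ bar3.1: F4 above D4
  R3 @ bar3.2: C5 above F4
  R3 @ bar3.2: F4 above D4
  R3 @ bar3.3: C5 above F4
  R3 @ bar3.3: F4 above D4
  R3 @ bar4.0: G4 above E4
  R3 @ bar4.1: G4 above E4
  R3 @ bar4.2: G4 above E4
  R3 @ bar4.3: G4 above E4
  R1 @ bar5.0: E3/E4 P8 -> A3/A4 P8 similar
  R2 @ bar5.0: E3/G4 m3 -> A3/A4 P8 similar
  R2 @ bar5.0: G4/E4 m3 -> A4/A4 P1 similar
  R8 @ bar5.0: penult P8 not 3rd/6th
  R8 @ bar5.0: penult P8 not 3rd/6th
  R1 @ bar6.0: A4/A4 P1 -> B4/B4 P1 similar
  R6 @ bar6.3: closes on M3
  R6 @ bar6.3: closes on M3

No (40 violations)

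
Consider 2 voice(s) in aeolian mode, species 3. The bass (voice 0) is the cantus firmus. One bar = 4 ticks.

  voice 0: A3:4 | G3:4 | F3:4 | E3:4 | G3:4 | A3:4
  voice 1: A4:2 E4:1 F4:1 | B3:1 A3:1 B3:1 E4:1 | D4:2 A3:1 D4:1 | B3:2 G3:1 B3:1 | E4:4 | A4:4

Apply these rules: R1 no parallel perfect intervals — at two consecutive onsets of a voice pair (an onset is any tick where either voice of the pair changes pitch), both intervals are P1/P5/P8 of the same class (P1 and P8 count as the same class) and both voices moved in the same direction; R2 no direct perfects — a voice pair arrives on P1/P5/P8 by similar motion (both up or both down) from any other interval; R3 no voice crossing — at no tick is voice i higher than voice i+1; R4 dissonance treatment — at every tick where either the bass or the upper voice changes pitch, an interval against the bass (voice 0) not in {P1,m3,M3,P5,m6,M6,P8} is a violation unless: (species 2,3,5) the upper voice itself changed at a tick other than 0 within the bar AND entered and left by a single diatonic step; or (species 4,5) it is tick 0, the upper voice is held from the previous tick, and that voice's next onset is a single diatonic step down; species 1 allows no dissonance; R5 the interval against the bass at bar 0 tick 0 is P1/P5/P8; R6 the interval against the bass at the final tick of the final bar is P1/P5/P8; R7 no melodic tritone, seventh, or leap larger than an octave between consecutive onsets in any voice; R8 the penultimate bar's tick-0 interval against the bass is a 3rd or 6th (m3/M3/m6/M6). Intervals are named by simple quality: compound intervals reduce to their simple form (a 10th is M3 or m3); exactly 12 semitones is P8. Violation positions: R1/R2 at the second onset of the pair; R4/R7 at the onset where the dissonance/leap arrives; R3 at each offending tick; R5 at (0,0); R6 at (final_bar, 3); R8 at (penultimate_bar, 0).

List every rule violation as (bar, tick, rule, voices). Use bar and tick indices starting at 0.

bar 0: v0=A3 v1=A4 downbeat P8
bar 1: v0=G3 v1=B3 downbeat M3
bar 2: v0=F3 v1=D4 downbeat M6
bar 3: v0=E3 v1=B3 downbeat P5
bar 4: v0=G3 v1=E4 downbeat M6
bar 5: v0=A3 v1=A4 downbeat P8
  -> R7 @ bar 1 tick 0 v(1,): F4->B3 leap 6st
  -> R2 @ bar 3 tick 0 v(0, 1): F3/D4 M6 -> E3/B3 P5 similar
  -> R2 @ bar 5 tick 0 v(0, 1): G3/E4 M6 -> A3/A4 P8 similar

(1, 0, R7, (1,))
(3, 0, R2, (0, 1))
(5, 0, R2, (0, 1))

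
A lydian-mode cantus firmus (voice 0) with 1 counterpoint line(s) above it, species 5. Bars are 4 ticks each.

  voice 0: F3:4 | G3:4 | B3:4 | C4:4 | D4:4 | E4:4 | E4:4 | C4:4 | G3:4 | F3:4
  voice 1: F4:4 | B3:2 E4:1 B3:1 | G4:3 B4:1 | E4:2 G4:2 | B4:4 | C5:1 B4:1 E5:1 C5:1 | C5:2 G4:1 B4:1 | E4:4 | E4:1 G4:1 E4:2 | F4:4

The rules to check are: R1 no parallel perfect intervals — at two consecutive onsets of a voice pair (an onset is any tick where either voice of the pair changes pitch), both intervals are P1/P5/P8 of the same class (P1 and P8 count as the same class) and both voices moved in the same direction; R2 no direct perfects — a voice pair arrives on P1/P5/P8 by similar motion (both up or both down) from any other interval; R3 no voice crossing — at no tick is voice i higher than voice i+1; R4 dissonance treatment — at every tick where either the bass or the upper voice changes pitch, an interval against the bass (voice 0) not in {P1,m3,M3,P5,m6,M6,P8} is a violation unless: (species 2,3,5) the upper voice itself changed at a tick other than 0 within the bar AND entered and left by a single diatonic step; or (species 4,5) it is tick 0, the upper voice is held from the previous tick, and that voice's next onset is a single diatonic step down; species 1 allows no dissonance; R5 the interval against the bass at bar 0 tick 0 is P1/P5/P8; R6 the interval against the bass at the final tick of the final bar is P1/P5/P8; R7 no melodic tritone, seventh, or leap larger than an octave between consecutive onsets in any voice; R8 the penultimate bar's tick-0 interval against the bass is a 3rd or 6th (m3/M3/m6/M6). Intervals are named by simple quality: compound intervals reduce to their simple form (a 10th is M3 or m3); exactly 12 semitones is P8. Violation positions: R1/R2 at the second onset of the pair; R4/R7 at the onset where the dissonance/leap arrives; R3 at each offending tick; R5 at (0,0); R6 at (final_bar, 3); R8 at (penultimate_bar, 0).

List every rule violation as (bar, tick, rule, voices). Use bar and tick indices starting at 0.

(1, 0, R7, (1,))

bar 0: v0=F3 v1=F4 downbeat P8
bar 1: v0=G3 v1=B3 downbeat M3
bar 2: v0=B3 v1=G4 downbeat m6
bar 3: v0=C4 v1=E4 downbeat M3
bar 4: v0=D4 v1=B4 downbeat M6
bar 5: v0=E4 v1=C5 downbeat m6
bar 6: v0=E4 v1=C5 downbeat m6
bar 7: v0=C4 v1=E4 downbeat M3
bar 8: v0=G3 v1=E4 downbeat M6
bar 9: v0=F3 v1=F4 downbeat P8
  -> R7 @ bar 1 tick 0 v(1,): F4->B3 leap 6st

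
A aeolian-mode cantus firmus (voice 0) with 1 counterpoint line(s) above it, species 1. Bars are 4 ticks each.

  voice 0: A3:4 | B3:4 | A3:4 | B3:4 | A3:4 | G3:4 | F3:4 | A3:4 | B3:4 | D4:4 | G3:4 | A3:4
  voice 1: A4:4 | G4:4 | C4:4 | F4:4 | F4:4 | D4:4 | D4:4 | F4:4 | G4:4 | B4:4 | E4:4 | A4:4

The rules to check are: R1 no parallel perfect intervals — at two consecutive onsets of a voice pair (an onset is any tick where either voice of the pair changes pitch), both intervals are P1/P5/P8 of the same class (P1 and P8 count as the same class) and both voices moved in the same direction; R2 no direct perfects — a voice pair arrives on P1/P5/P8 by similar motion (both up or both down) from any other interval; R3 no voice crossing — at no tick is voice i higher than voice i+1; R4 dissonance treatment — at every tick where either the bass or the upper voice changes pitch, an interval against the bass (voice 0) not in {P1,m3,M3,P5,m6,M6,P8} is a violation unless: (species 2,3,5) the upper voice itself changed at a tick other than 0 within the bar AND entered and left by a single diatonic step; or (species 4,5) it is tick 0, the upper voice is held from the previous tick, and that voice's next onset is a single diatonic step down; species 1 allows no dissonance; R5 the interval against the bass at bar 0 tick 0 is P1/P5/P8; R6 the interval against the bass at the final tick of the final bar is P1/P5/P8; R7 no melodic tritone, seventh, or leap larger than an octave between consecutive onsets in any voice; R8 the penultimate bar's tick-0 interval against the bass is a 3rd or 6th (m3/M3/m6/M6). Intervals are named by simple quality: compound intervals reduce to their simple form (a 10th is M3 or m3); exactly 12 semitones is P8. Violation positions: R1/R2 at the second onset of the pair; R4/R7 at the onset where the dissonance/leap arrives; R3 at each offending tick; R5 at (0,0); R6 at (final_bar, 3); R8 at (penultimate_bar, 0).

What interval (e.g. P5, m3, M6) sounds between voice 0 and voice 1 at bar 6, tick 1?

voice 0=F3 voice 1=D4 -> M6

M6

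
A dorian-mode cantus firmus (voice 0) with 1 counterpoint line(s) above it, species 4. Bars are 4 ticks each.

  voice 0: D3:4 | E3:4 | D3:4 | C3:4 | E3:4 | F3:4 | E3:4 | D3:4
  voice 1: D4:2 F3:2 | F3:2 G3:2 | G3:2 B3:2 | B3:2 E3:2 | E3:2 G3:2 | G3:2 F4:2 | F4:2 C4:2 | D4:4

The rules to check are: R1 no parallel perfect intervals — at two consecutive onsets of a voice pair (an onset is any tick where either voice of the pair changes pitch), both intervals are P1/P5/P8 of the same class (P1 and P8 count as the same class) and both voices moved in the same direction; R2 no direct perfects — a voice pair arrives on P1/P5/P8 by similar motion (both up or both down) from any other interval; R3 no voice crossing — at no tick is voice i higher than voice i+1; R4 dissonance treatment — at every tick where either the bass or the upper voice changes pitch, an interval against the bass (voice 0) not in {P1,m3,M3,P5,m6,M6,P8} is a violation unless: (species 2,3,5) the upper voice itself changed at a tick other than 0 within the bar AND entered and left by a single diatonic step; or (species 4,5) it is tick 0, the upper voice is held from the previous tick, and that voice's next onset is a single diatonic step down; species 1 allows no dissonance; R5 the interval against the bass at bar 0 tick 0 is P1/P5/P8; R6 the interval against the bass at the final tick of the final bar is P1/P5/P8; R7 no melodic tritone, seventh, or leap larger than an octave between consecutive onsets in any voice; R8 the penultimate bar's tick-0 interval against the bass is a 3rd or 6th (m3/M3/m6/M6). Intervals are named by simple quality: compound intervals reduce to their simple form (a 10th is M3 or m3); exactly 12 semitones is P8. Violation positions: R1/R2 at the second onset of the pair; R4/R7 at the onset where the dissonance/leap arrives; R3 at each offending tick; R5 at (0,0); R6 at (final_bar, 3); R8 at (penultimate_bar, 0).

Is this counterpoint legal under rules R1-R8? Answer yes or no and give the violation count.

bar 0: v0=D3 v1=D4 (P8)
bar 1: v0=E3 v1=F3 (m2)
bar 2: v0=D3 v1=G3 (P4)
bar 3: v0=C3 v1=B3 (M7)
bar 4: v0=E3 v1=E3 (P1)
bar 5: v0=F3 v1=G3 (M2)
bar 6: v0=E3 v1=F4 (m2)
bar 7: v0=D3 v1=D4 (P8)
  R4 @ bar1.0: E3/F3 m2 untreated
  R4 @ bar2.0: D3/G3 P4 untreated
  R4 @ bar3.0: C3/B3 M7 untreated
  R4 @ bar5.0: F3/G3 M2 untreated
  R7 @ bar5.2: G3->F4 leap 10st
  R4 @ bar6.0: E3/F4 m2 untreated
  R8 @ bar6.0: penult m2 not 3rd/6th

No (7 violations)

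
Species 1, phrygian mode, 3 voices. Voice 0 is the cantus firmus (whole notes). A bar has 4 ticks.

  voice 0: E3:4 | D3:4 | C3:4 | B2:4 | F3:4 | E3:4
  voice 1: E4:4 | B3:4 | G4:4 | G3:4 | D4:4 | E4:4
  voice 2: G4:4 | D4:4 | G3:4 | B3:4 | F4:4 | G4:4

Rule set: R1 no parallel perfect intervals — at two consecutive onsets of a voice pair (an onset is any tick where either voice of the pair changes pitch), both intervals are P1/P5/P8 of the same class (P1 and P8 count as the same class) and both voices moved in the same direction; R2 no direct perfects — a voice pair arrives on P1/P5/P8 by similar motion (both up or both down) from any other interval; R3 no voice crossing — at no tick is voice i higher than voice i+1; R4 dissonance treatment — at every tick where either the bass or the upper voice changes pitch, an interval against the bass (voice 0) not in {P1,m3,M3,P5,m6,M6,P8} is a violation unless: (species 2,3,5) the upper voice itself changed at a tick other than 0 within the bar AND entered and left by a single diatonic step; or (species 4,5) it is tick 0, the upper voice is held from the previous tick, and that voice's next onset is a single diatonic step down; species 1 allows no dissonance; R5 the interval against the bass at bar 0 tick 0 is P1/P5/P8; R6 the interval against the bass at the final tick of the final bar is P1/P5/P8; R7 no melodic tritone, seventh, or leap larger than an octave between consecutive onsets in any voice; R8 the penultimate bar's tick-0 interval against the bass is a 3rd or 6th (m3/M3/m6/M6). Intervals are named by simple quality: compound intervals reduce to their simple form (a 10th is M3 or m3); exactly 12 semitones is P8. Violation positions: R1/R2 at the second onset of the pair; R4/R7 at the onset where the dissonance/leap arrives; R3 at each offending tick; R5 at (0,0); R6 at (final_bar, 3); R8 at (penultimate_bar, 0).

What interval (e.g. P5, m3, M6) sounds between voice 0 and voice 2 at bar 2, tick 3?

P5

voice 0=C3 voice 2=G3 -> P5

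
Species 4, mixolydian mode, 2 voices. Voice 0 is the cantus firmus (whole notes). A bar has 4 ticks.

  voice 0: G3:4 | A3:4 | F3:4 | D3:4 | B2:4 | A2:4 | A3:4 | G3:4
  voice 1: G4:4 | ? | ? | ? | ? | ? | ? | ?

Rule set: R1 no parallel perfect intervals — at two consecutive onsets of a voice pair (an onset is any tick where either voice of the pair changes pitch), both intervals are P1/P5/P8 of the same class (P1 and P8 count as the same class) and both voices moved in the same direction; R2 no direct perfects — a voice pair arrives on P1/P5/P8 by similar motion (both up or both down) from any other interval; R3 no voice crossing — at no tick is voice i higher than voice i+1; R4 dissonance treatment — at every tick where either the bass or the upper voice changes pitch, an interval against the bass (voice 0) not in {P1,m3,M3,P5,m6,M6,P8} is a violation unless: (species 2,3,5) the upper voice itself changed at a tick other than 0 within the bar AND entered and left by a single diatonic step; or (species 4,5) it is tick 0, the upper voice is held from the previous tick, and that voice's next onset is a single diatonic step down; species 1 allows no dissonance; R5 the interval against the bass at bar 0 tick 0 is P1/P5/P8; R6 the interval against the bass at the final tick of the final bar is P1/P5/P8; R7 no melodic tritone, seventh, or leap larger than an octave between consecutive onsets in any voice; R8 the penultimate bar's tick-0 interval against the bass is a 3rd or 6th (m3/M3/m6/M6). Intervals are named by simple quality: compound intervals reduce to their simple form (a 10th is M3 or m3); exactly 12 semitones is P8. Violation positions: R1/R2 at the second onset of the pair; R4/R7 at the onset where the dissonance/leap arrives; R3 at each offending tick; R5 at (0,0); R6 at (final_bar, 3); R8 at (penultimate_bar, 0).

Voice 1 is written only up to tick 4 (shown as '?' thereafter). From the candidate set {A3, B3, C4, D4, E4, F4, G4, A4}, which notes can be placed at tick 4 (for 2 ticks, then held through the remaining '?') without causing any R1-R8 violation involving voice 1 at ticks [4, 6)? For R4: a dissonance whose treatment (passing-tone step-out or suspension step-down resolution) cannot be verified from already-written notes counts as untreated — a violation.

{C4, E4, F4}

A3: violates R7
B3: violates R4
C4: legal
D4: violates R4
E4: legal
F4: legal
G4: violates R4
A4: violates R1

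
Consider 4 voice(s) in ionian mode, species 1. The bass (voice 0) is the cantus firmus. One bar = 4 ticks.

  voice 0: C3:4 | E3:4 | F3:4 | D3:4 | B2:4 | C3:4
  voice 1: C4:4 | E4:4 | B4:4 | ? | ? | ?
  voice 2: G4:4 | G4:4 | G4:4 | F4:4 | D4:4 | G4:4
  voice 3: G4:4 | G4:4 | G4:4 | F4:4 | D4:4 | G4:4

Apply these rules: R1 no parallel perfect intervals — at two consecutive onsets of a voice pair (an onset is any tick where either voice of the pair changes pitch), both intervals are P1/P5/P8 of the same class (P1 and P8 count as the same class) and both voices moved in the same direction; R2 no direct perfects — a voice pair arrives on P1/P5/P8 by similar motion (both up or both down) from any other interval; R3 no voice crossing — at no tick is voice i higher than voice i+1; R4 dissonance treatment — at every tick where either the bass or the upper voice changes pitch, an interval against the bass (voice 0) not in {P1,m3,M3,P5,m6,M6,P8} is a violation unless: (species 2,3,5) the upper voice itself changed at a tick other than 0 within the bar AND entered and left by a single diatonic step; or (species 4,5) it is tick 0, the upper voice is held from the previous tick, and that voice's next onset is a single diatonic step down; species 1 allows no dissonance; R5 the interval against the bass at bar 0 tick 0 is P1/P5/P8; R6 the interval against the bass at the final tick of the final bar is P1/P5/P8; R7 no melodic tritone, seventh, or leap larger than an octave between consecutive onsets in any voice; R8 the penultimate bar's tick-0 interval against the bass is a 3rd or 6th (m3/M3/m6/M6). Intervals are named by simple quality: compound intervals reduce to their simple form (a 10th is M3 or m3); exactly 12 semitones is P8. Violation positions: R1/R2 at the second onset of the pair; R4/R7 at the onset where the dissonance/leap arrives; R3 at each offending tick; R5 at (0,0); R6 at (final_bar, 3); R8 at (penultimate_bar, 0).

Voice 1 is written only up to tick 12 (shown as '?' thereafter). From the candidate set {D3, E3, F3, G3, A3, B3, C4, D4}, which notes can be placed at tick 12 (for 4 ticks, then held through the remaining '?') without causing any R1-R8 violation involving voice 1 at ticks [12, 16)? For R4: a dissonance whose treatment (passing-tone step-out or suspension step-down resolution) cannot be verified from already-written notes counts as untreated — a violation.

D3: violates R2,R7
E3: violates R4,R7
F3: violates R2,R7
G3: violates R4,R7
A3: violates R2,R7
B3: legal
C4: violates R4,R7
D4: violates R2

{B3}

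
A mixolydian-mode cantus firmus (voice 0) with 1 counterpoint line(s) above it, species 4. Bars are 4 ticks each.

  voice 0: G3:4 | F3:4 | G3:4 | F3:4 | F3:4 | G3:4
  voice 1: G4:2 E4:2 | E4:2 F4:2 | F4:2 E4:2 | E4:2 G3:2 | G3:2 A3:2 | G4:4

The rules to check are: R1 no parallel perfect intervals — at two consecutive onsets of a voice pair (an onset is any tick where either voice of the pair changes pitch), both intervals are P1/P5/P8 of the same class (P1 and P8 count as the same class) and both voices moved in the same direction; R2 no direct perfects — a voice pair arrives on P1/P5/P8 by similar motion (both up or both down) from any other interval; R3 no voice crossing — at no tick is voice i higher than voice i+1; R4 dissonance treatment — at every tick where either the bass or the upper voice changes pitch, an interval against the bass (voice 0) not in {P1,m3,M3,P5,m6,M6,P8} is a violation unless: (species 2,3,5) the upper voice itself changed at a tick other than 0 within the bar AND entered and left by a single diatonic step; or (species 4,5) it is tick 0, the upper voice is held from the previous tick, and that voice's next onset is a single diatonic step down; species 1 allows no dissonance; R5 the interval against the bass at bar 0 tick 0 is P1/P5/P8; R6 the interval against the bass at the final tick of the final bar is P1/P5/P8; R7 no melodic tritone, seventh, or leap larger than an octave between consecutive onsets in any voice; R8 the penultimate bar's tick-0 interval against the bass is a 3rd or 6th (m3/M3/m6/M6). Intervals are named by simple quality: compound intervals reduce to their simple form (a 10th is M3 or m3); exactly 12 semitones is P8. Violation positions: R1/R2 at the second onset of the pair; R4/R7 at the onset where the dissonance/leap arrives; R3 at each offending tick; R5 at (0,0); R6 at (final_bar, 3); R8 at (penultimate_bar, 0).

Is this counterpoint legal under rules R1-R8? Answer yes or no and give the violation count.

bar 0: v0=G3 v1=G4 (P8)
bar 1: v0=F3 v1=E4 (M7)
bar 2: v0=G3 v1=F4 (m7)
bar 3: v0=F3 v1=E4 (M7)
bar 4: v0=F3 v1=G3 (M2)
bar 5: v0=G3 v1=G4 (P8)
  R4 @ bar1.0: F3/E4 M7 untreated
  R4 @ bar3.0: F3/E4 M7 untreated
  R4 @ bar3.2: F3/G3 M2 untreated
  R8 @ bar4.0: penult M2 not 3rd/6th
  R2 @ bar5.0: F3/A3 M3 -> G3/G4 P8 similar
  R7 @ bar5.0: A3->G4 leap 10st

No (6 violations)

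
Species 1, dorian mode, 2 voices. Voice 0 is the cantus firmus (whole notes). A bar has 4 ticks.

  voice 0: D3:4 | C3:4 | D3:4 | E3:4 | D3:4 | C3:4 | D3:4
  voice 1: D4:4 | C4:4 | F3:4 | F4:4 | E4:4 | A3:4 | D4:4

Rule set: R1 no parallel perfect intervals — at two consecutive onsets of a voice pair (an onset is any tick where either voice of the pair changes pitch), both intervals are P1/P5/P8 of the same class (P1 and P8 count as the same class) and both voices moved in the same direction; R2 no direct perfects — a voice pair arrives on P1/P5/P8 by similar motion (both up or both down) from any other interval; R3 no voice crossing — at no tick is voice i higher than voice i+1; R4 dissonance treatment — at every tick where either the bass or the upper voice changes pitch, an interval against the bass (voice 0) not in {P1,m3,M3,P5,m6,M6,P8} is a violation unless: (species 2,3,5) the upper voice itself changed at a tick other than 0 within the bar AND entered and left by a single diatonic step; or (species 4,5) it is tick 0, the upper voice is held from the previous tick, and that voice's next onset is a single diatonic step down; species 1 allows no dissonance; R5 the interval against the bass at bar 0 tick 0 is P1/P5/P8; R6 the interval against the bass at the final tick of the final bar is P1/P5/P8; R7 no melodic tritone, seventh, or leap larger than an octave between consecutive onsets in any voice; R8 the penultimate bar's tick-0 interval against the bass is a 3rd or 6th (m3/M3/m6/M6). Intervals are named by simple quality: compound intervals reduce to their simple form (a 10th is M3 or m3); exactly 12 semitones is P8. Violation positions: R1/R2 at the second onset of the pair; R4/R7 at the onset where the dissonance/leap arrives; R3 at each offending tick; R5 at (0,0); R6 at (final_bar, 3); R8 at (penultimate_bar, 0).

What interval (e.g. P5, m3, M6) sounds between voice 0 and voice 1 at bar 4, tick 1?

voice 0=D3 voice 1=E4 -> M2

M2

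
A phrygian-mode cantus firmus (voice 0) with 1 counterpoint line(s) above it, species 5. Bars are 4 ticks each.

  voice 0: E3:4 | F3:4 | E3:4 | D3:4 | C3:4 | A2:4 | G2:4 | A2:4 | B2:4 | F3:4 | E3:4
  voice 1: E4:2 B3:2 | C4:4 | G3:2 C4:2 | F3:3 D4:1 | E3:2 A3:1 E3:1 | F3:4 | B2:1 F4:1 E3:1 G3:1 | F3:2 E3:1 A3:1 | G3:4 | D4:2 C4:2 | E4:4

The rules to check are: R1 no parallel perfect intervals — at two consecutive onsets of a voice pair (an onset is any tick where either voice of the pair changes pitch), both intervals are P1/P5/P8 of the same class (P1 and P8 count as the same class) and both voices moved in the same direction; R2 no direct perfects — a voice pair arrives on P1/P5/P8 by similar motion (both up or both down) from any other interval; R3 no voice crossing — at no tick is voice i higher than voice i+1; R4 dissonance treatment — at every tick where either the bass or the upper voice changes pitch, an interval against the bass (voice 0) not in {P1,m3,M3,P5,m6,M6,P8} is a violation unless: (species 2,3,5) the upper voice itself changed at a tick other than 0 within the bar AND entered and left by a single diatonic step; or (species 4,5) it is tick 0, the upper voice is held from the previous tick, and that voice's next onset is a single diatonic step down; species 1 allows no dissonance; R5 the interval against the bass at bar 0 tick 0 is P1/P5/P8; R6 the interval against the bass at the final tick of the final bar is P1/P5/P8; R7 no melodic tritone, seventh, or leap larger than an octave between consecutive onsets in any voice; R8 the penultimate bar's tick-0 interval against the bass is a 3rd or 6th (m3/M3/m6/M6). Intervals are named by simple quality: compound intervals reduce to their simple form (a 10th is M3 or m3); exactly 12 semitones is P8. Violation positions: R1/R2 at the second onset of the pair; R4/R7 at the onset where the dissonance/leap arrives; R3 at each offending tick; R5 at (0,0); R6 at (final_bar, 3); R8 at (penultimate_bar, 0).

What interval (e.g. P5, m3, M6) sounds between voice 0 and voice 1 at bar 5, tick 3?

m6

voice 0=A2 voice 1=F3 -> m6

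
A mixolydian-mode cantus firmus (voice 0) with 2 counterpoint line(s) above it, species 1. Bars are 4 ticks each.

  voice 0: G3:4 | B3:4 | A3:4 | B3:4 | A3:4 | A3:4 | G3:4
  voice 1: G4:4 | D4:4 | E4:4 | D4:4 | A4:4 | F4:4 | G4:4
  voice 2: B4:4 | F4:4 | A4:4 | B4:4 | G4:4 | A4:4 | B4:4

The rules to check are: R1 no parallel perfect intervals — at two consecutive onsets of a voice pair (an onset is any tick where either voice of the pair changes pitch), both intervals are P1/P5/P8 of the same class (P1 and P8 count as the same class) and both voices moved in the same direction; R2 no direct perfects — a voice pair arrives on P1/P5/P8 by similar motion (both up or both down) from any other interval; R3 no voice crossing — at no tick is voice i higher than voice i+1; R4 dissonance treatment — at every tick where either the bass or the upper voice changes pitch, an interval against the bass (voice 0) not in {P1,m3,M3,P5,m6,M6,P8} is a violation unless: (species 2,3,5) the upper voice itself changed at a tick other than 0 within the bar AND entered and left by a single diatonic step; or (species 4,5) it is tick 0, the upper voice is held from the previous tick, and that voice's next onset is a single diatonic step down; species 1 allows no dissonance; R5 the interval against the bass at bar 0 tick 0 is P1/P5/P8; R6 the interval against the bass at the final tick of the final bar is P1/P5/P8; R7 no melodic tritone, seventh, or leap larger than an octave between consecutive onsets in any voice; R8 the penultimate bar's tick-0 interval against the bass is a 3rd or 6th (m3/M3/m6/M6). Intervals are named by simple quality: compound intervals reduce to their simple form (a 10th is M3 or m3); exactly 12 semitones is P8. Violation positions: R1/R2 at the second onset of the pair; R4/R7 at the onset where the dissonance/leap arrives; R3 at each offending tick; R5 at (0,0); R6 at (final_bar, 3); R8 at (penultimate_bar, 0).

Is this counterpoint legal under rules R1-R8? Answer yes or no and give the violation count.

bar 0: v0=G3 v1=G4 v2=B4 (M3)
bar 1: v0=B3 v1=D4 v2=F4 (TT)
bar 2: v0=A3 v1=E4 v2=A4 (P8)
bar 3: v0=B3 v1=D4 v2=B4 (P8)
bar 4: v0=A3 v1=A4 v2=G4 (m7)
bar 5: v0=A3 v1=F4 v2=A4 (P8)
bar 6: v0=G3 v1=G4 v2=B4 (M3)
  R5 @ bar0.0: opens on M3
  R4 @ bar1.0: B3/F4 TT untreated
  R7 @ bar1.0: B4->F4 leap 6st
  R1 @ bar3.0: A3/A4 P8 -> B3/B4 P8 similar
  R3 @ bar4.0: A4 above G4
  R4 @ bar4.0: A3/G4 m7 untreated
  R3 @ bar4.1: A4 above G4
  R3 @ bar4.2: A4 above G4
  R3 @ bar4.3: A4 above G4
  R8 @ bar5.0: penult P8 not 3rd/6th
  R6 @ bar6.3: closes on M3

No (11 violations)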